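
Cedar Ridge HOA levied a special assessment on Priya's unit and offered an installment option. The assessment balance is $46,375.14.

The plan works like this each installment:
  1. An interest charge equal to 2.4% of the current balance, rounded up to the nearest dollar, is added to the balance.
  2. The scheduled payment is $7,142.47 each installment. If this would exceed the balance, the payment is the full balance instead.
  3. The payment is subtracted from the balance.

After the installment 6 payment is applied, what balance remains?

$7,961.32

Installment 1: opening $46,375.14; interest $1,114.00 → $47,489.14; payment $7,142.47; balance $40,346.67
Installment 2: opening $40,346.67; interest $969.00 → $41,315.67; payment $7,142.47; balance $34,173.20
Installment 3: opening $34,173.20; interest $821.00 → $34,994.20; payment $7,142.47; balance $27,851.73
Installment 4: opening $27,851.73; interest $669.00 → $28,520.73; payment $7,142.47; balance $21,378.26
Installment 5: opening $21,378.26; interest $514.00 → $21,892.26; payment $7,142.47; balance $14,749.79
Installment 6: opening $14,749.79; interest $354.00 → $15,103.79; payment $7,142.47; balance $7,961.32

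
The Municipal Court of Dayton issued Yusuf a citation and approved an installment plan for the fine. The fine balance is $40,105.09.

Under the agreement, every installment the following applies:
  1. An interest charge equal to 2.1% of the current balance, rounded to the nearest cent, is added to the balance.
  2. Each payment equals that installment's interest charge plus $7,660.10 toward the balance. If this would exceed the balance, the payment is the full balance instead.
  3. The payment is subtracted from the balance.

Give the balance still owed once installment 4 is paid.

Installment 1: opening $40,105.09; interest $842.21 → $40,947.30; payment $8,502.31; balance $32,444.99
Installment 2: opening $32,444.99; interest $681.34 → $33,126.33; payment $8,341.44; balance $24,784.89
Installment 3: opening $24,784.89; interest $520.48 → $25,305.37; payment $8,180.58; balance $17,124.79
Installment 4: opening $17,124.79; interest $359.62 → $17,484.41; payment $8,019.72; balance $9,464.69

$9,464.69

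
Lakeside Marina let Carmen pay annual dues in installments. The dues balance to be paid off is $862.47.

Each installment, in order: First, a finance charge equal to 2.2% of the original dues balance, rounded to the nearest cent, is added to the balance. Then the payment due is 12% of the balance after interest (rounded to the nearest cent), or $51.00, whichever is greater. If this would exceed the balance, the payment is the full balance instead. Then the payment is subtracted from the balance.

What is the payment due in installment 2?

$95.36

# | Opening | Interest | Payment | End bal
1 | $862.47 | $18.97 | $105.77 | $775.67
2 | $775.67 | $18.97 | $95.36 | $699.28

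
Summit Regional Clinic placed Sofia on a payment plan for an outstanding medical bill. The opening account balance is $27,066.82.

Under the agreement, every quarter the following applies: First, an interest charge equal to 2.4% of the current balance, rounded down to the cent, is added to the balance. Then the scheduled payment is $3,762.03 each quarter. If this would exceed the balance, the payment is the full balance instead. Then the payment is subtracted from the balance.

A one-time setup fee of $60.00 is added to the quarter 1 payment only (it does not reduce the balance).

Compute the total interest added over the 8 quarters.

$3,001.77

# | Opening | Interest | Payment | Fee | End bal
1 | $27,066.82 | $649.60 | $3,762.03 | $60.00 | $23,954.39
2 | $23,954.39 | $574.90 | $3,762.03 | — | $20,767.26
3 | $20,767.26 | $498.41 | $3,762.03 | — | $17,503.64
4 | $17,503.64 | $420.08 | $3,762.03 | — | $14,161.69
5 | $14,161.69 | $339.88 | $3,762.03 | — | $10,739.54
6 | $10,739.54 | $257.74 | $3,762.03 | — | $7,235.25
7 | $7,235.25 | $173.64 | $3,762.03 | — | $3,646.86
8 | $3,646.86 | $87.52 | $3,734.38 | — | $0.00
Total interest: $649.60 + $574.90 + $498.41 + $420.08 + $339.88 + $257.74 + $173.64 + $87.52 = $3,001.77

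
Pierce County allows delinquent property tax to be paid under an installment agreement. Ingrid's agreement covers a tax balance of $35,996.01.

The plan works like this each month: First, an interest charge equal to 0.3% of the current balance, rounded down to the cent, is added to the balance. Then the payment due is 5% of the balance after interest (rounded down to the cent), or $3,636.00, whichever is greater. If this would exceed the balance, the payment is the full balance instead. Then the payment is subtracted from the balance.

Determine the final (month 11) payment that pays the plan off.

$236.43

Month 1: opening $35,996.01; interest $107.98 → $36,103.99; payment $3,636.00; balance $32,467.99
Month 2: opening $32,467.99; interest $97.40 → $32,565.39; payment $3,636.00; balance $28,929.39
Month 3: opening $28,929.39; interest $86.78 → $29,016.17; payment $3,636.00; balance $25,380.17
Month 4: opening $25,380.17; interest $76.14 → $25,456.31; payment $3,636.00; balance $21,820.31
Month 5: opening $21,820.31; interest $65.46 → $21,885.77; payment $3,636.00; balance $18,249.77
Month 6: opening $18,249.77; interest $54.74 → $18,304.51; payment $3,636.00; balance $14,668.51
Month 7: opening $14,668.51; interest $44.00 → $14,712.51; payment $3,636.00; balance $11,076.51
Month 8: opening $11,076.51; interest $33.22 → $11,109.73; payment $3,636.00; balance $7,473.73
Month 9: opening $7,473.73; interest $22.42 → $7,496.15; payment $3,636.00; balance $3,860.15
Month 10: opening $3,860.15; interest $11.58 → $3,871.73; payment $3,636.00; balance $235.73
Month 11: opening $235.73; interest $0.70 → $236.43; payment $236.43; balance $0.00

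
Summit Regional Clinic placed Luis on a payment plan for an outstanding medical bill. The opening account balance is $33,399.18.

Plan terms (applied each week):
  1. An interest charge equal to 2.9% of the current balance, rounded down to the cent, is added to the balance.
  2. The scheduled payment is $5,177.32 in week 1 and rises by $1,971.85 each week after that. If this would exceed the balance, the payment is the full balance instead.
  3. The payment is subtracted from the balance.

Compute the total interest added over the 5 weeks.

Week 1: $33,399.18 +$968.57 interest = $34,367.75; pay $5,177.32 → $29,190.43
Week 2: $29,190.43 +$846.52 interest = $30,036.95; pay $7,149.17 → $22,887.78
Week 3: $22,887.78 +$663.74 interest = $23,551.52; pay $9,121.02 → $14,430.50
Week 4: $14,430.50 +$418.48 interest = $14,848.98; pay $11,092.87 → $3,756.11
Week 5: $3,756.11 +$108.92 interest = $3,865.03; pay $3,865.03 → $0.00
Total interest: $968.57 + $846.52 + $663.74 + $418.48 + $108.92 = $3,006.23

$3,006.23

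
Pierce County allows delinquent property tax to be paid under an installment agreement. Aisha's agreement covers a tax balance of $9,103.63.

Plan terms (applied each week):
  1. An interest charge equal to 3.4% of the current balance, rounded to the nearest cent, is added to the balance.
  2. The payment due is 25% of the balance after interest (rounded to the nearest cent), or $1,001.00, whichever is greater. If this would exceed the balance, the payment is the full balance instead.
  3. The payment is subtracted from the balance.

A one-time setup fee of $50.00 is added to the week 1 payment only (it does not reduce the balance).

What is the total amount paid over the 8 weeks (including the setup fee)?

$10,295.99

Week 1: opening $9,103.63; interest $309.52 → $9,413.15; payment $2,353.29 (+ $50.00 fee); balance $7,059.86
Week 2: opening $7,059.86; interest $240.04 → $7,299.90; payment $1,824.98; balance $5,474.92
Week 3: opening $5,474.92; interest $186.15 → $5,661.07; payment $1,415.27; balance $4,245.80
Week 4: opening $4,245.80; interest $144.36 → $4,390.16; payment $1,097.54; balance $3,292.62
Week 5: opening $3,292.62; interest $111.95 → $3,404.57; payment $1,001.00; balance $2,403.57
Week 6: opening $2,403.57; interest $81.72 → $2,485.29; payment $1,001.00; balance $1,484.29
Week 7: opening $1,484.29; interest $50.47 → $1,534.76; payment $1,001.00; balance $533.76
Week 8: opening $533.76; interest $18.15 → $551.91; payment $551.91; balance $0.00
Total paid: $10,295.99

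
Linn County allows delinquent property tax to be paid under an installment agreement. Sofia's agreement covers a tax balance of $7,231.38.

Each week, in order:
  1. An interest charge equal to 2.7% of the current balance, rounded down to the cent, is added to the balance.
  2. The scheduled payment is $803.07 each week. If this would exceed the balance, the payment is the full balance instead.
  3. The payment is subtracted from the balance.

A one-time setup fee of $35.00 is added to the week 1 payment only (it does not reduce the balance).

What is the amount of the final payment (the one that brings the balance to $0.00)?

$368.50

Week 1: $7,231.38 +$195.24 interest = $7,426.62; pay $803.07 (+ $35.00 fee) → $6,623.55
Week 2: $6,623.55 +$178.83 interest = $6,802.38; pay $803.07 → $5,999.31
Week 3: $5,999.31 +$161.98 interest = $6,161.29; pay $803.07 → $5,358.22
Week 4: $5,358.22 +$144.67 interest = $5,502.89; pay $803.07 → $4,699.82
Week 5: $4,699.82 +$126.89 interest = $4,826.71; pay $803.07 → $4,023.64
Week 6: $4,023.64 +$108.63 interest = $4,132.27; pay $803.07 → $3,329.20
Week 7: $3,329.20 +$89.88 interest = $3,419.08; pay $803.07 → $2,616.01
Week 8: $2,616.01 +$70.63 interest = $2,686.64; pay $803.07 → $1,883.57
Week 9: $1,883.57 +$50.85 interest = $1,934.42; pay $803.07 → $1,131.35
Week 10: $1,131.35 +$30.54 interest = $1,161.89; pay $803.07 → $358.82
Week 11: $358.82 +$9.68 interest = $368.50; pay $368.50 → $0.00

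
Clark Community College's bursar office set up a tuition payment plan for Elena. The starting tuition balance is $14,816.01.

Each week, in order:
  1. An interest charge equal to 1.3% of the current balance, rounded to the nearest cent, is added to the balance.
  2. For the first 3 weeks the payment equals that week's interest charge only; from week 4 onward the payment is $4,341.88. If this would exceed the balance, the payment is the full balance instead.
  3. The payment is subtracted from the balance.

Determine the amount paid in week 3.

Week 1: $14,816.01 +$192.61 interest = $15,008.62; pay $192.61 → $14,816.01
Week 2: $14,816.01 +$192.61 interest = $15,008.62; pay $192.61 → $14,816.01
Week 3: $14,816.01 +$192.61 interest = $15,008.62; pay $192.61 → $14,816.01

$192.61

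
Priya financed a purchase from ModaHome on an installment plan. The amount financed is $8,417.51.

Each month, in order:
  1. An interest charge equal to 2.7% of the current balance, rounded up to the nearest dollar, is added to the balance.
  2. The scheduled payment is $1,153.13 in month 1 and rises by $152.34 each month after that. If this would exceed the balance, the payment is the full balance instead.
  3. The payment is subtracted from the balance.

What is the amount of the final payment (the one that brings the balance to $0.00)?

Month 1: $8,417.51 +$228.00 interest = $8,645.51; pay $1,153.13 → $7,492.38
Month 2: $7,492.38 +$203.00 interest = $7,695.38; pay $1,305.47 → $6,389.91
Month 3: $6,389.91 +$173.00 interest = $6,562.91; pay $1,457.81 → $5,105.10
Month 4: $5,105.10 +$138.00 interest = $5,243.10; pay $1,610.15 → $3,632.95
Month 5: $3,632.95 +$99.00 interest = $3,731.95; pay $1,762.49 → $1,969.46
Month 6: $1,969.46 +$54.00 interest = $2,023.46; pay $1,914.83 → $108.63
Month 7: $108.63 +$3.00 interest = $111.63; pay $111.63 → $0.00

$111.63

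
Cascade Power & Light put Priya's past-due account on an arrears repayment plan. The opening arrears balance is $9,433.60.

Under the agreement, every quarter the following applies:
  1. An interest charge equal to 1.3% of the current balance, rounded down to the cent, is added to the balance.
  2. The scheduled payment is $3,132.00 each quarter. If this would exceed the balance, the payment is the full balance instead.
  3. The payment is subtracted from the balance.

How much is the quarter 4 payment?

$291.35

Quarter 1: opening $9,433.60; interest $122.63 → $9,556.23; payment $3,132.00; balance $6,424.23
Quarter 2: opening $6,424.23; interest $83.51 → $6,507.74; payment $3,132.00; balance $3,375.74
Quarter 3: opening $3,375.74; interest $43.88 → $3,419.62; payment $3,132.00; balance $287.62
Quarter 4: opening $287.62; interest $3.73 → $291.35; payment $291.35; balance $0.00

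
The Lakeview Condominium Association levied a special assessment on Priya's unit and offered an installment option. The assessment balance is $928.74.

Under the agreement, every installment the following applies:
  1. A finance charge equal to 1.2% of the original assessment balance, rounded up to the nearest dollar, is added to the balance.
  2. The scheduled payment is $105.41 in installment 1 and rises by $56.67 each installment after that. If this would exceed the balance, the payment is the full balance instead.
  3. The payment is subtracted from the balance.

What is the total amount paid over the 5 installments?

Installment 1: opening $928.74; interest $12.00 → $940.74; payment $105.41; balance $835.33
Installment 2: opening $835.33; interest $12.00 → $847.33; payment $162.08; balance $685.25
Installment 3: opening $685.25; interest $12.00 → $697.25; payment $218.75; balance $478.50
Installment 4: opening $478.50; interest $12.00 → $490.50; payment $275.42; balance $215.08
Installment 5: opening $215.08; interest $12.00 → $227.08; payment $227.08; balance $0.00
Total paid: $988.74

$988.74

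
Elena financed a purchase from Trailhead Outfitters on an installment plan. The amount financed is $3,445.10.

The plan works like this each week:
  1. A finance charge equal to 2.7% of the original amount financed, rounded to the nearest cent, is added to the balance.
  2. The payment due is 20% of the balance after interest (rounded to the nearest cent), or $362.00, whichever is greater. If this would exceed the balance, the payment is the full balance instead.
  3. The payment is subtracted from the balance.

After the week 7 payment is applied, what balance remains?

Week 1: $3,445.10 +$93.02 interest = $3,538.12; pay $707.62 → $2,830.50
Week 2: $2,830.50 +$93.02 interest = $2,923.52; pay $584.70 → $2,338.82
Week 3: $2,338.82 +$93.02 interest = $2,431.84; pay $486.37 → $1,945.47
Week 4: $1,945.47 +$93.02 interest = $2,038.49; pay $407.70 → $1,630.79
Week 5: $1,630.79 +$93.02 interest = $1,723.81; pay $362.00 → $1,361.81
Week 6: $1,361.81 +$93.02 interest = $1,454.83; pay $362.00 → $1,092.83
Week 7: $1,092.83 +$93.02 interest = $1,185.85; pay $362.00 → $823.85

$823.85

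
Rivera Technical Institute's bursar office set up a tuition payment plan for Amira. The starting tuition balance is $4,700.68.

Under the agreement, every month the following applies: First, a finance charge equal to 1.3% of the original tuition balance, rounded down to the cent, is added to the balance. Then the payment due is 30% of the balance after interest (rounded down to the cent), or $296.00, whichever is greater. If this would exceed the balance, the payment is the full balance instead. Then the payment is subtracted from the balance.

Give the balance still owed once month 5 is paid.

$908.66

Month 1: opening $4,700.68; interest $61.10 → $4,761.78; payment $1,428.53; balance $3,333.25
Month 2: opening $3,333.25; interest $61.10 → $3,394.35; payment $1,018.30; balance $2,376.05
Month 3: opening $2,376.05; interest $61.10 → $2,437.15; payment $731.14; balance $1,706.01
Month 4: opening $1,706.01; interest $61.10 → $1,767.11; payment $530.13; balance $1,236.98
Month 5: opening $1,236.98; interest $61.10 → $1,298.08; payment $389.42; balance $908.66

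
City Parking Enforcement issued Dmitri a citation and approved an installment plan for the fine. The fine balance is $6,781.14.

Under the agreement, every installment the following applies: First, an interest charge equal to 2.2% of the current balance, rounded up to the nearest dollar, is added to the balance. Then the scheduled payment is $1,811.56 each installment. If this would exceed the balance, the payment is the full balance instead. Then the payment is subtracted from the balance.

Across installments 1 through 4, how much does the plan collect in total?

$7,158.14

Installment 1: opening $6,781.14; interest $150.00 → $6,931.14; payment $1,811.56; balance $5,119.58
Installment 2: opening $5,119.58; interest $113.00 → $5,232.58; payment $1,811.56; balance $3,421.02
Installment 3: opening $3,421.02; interest $76.00 → $3,497.02; payment $1,811.56; balance $1,685.46
Installment 4: opening $1,685.46; interest $38.00 → $1,723.46; payment $1,723.46; balance $0.00
Total paid: $7,158.14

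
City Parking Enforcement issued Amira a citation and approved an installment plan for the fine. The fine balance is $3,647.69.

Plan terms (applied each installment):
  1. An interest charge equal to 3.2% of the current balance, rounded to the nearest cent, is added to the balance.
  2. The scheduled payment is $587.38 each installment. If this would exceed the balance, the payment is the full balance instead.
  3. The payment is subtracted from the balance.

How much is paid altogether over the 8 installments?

$4,131.71

Installment 1: $3,647.69 +$116.73 interest = $3,764.42; pay $587.38 → $3,177.04
Installment 2: $3,177.04 +$101.67 interest = $3,278.71; pay $587.38 → $2,691.33
Installment 3: $2,691.33 +$86.12 interest = $2,777.45; pay $587.38 → $2,190.07
Installment 4: $2,190.07 +$70.08 interest = $2,260.15; pay $587.38 → $1,672.77
Installment 5: $1,672.77 +$53.53 interest = $1,726.30; pay $587.38 → $1,138.92
Installment 6: $1,138.92 +$36.45 interest = $1,175.37; pay $587.38 → $587.99
Installment 7: $587.99 +$18.82 interest = $606.81; pay $587.38 → $19.43
Installment 8: $19.43 +$0.62 interest = $20.05; pay $20.05 → $0.00
Total paid: $4,131.71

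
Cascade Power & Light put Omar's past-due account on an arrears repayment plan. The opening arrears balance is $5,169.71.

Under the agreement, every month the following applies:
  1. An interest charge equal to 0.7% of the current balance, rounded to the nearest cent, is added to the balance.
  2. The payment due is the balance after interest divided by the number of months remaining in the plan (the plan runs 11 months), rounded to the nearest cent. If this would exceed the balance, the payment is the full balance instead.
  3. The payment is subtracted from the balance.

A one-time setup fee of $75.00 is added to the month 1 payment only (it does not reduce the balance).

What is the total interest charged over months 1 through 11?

Month 1: opening $5,169.71; interest $36.19 → $5,205.90; payment $473.26 (+ $75.00 fee); balance $4,732.64
Month 2: opening $4,732.64; interest $33.13 → $4,765.77; payment $476.58; balance $4,289.19
Month 3: opening $4,289.19; interest $30.02 → $4,319.21; payment $479.91; balance $3,839.30
Month 4: opening $3,839.30; interest $26.88 → $3,866.18; payment $483.27; balance $3,382.91
Month 5: opening $3,382.91; interest $23.68 → $3,406.59; payment $486.66; balance $2,919.93
Month 6: opening $2,919.93; interest $20.44 → $2,940.37; payment $490.06; balance $2,450.31
Month 7: opening $2,450.31; interest $17.15 → $2,467.46; payment $493.49; balance $1,973.97
Month 8: opening $1,973.97; interest $13.82 → $1,987.79; payment $496.95; balance $1,490.84
Month 9: opening $1,490.84; interest $10.44 → $1,501.28; payment $500.43; balance $1,000.85
Month 10: opening $1,000.85; interest $7.01 → $1,007.86; payment $503.93; balance $503.93
Month 11: opening $503.93; interest $3.53 → $507.46; payment $507.46; balance $0.00
Total interest: $36.19 + $33.13 + $30.02 + $26.88 + $23.68 + $20.44 + $17.15 + $13.82 + $10.44 + $7.01 + $3.53 = $222.29

$222.29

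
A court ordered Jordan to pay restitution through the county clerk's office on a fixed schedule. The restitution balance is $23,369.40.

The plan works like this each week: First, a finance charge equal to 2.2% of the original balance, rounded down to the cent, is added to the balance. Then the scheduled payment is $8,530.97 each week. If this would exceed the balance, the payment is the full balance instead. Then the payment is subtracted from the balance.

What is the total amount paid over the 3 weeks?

$24,911.76

Week 1: $23,369.40 +$514.12 interest = $23,883.52; pay $8,530.97 → $15,352.55
Week 2: $15,352.55 +$514.12 interest = $15,866.67; pay $8,530.97 → $7,335.70
Week 3: $7,335.70 +$514.12 interest = $7,849.82; pay $7,849.82 → $0.00
Total paid: $24,911.76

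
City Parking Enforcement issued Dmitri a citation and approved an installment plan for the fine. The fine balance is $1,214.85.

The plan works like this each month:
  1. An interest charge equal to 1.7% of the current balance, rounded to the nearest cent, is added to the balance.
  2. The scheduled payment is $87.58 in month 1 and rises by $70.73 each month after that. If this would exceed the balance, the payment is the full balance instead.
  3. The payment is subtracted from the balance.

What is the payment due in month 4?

Month 1: opening $1,214.85; interest $20.65 → $1,235.50; payment $87.58; balance $1,147.92
Month 2: opening $1,147.92; interest $19.51 → $1,167.43; payment $158.31; balance $1,009.12
Month 3: opening $1,009.12; interest $17.16 → $1,026.28; payment $229.04; balance $797.24
Month 4: opening $797.24; interest $13.55 → $810.79; payment $299.77; balance $511.02

$299.77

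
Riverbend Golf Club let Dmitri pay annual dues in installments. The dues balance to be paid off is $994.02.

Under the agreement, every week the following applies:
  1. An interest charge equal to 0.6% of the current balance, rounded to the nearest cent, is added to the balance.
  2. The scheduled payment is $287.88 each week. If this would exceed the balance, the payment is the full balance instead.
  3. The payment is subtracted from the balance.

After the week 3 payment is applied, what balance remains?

$143.18

# | Opening | Interest | Payment | End bal
1 | $994.02 | $5.96 | $287.88 | $712.10
2 | $712.10 | $4.27 | $287.88 | $428.49
3 | $428.49 | $2.57 | $287.88 | $143.18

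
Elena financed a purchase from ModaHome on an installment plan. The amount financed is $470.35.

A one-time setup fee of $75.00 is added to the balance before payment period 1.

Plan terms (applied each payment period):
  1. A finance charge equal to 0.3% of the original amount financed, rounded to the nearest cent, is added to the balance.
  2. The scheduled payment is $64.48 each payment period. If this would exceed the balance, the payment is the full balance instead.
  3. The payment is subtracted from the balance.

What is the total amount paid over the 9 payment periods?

Payment period 1: opening $545.35; interest $1.41 → $546.76; payment $64.48; balance $482.28
Payment period 2: opening $482.28; interest $1.41 → $483.69; payment $64.48; balance $419.21
Payment period 3: opening $419.21; interest $1.41 → $420.62; payment $64.48; balance $356.14
Payment period 4: opening $356.14; interest $1.41 → $357.55; payment $64.48; balance $293.07
Payment period 5: opening $293.07; interest $1.41 → $294.48; payment $64.48; balance $230.00
Payment period 6: opening $230.00; interest $1.41 → $231.41; payment $64.48; balance $166.93
Payment period 7: opening $166.93; interest $1.41 → $168.34; payment $64.48; balance $103.86
Payment period 8: opening $103.86; interest $1.41 → $105.27; payment $64.48; balance $40.79
Payment period 9: opening $40.79; interest $1.41 → $42.20; payment $42.20; balance $0.00
Total paid: $558.04

$558.04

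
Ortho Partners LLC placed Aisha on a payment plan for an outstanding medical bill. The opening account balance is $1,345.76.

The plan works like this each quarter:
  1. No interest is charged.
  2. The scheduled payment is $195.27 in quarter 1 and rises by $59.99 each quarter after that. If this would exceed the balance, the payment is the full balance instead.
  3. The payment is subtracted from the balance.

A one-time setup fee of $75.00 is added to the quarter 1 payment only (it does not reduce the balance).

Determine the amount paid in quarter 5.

$204.74

# | Opening | Payment | Fee | End bal
1 | $1,345.76 | $195.27 | $75.00 | $1,150.49
2 | $1,150.49 | $255.26 | — | $895.23
3 | $895.23 | $315.25 | — | $579.98
4 | $579.98 | $375.24 | — | $204.74
5 | $204.74 | $204.74 | — | $0.00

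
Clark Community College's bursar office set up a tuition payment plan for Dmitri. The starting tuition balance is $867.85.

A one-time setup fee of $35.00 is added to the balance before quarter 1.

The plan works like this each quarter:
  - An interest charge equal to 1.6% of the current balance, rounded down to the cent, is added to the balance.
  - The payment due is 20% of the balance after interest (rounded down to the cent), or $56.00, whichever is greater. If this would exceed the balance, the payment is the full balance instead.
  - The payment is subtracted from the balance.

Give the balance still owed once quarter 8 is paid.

Quarter 1: opening $902.85; interest $14.44 → $917.29; payment $183.45; balance $733.84
Quarter 2: opening $733.84; interest $11.74 → $745.58; payment $149.11; balance $596.47
Quarter 3: opening $596.47; interest $9.54 → $606.01; payment $121.20; balance $484.81
Quarter 4: opening $484.81; interest $7.75 → $492.56; payment $98.51; balance $394.05
Quarter 5: opening $394.05; interest $6.30 → $400.35; payment $80.07; balance $320.28
Quarter 6: opening $320.28; interest $5.12 → $325.40; payment $65.08; balance $260.32
Quarter 7: opening $260.32; interest $4.16 → $264.48; payment $56.00; balance $208.48
Quarter 8: opening $208.48; interest $3.33 → $211.81; payment $56.00; balance $155.81

$155.81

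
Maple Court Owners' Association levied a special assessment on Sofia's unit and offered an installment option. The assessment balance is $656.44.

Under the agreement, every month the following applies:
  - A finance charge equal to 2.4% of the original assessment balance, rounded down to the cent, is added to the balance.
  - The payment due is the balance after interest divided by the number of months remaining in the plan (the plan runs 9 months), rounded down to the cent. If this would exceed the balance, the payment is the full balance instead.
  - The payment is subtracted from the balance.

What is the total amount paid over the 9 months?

# | Opening | Interest | Payment | End bal
1 | $656.44 | $15.75 | $74.68 | $597.51
2 | $597.51 | $15.75 | $76.65 | $536.61
3 | $536.61 | $15.75 | $78.90 | $473.46
4 | $473.46 | $15.75 | $81.53 | $407.68
5 | $407.68 | $15.75 | $84.68 | $338.75
6 | $338.75 | $15.75 | $88.62 | $265.88
7 | $265.88 | $15.75 | $93.87 | $187.76
8 | $187.76 | $15.75 | $101.75 | $101.76
9 | $101.76 | $15.75 | $117.51 | $0.00
Total paid: $798.19

$798.19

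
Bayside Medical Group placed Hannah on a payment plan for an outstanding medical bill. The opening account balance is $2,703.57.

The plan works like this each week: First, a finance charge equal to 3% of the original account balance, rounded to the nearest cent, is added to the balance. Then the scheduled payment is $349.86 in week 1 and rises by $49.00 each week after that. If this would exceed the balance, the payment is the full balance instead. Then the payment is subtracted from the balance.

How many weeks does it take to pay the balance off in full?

7

Week 1: $2,703.57 +$81.11 interest = $2,784.68; pay $349.86 → $2,434.82
Week 2: $2,434.82 +$81.11 interest = $2,515.93; pay $398.86 → $2,117.07
Week 3: $2,117.07 +$81.11 interest = $2,198.18; pay $447.86 → $1,750.32
Week 4: $1,750.32 +$81.11 interest = $1,831.43; pay $496.86 → $1,334.57
Week 5: $1,334.57 +$81.11 interest = $1,415.68; pay $545.86 → $869.82
Week 6: $869.82 +$81.11 interest = $950.93; pay $594.86 → $356.07
Week 7: $356.07 +$81.11 interest = $437.18; pay $437.18 → $0.00
Balance reaches $0.00 in week 7.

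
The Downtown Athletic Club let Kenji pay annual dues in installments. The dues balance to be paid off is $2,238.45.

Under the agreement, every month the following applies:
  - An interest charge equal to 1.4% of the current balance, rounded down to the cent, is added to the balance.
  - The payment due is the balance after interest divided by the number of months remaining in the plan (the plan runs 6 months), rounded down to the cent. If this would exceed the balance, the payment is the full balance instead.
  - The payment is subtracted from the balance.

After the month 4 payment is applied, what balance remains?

$788.82

Month 1: opening $2,238.45; interest $31.33 → $2,269.78; payment $378.29; balance $1,891.49
Month 2: opening $1,891.49; interest $26.48 → $1,917.97; payment $383.59; balance $1,534.38
Month 3: opening $1,534.38; interest $21.48 → $1,555.86; payment $388.96; balance $1,166.90
Month 4: opening $1,166.90; interest $16.33 → $1,183.23; payment $394.41; balance $788.82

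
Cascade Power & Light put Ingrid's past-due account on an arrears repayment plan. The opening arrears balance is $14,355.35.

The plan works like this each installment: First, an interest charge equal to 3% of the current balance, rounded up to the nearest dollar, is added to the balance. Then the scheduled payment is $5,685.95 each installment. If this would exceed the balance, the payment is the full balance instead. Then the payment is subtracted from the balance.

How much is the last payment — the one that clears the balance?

$3,799.45

Installment 1: opening $14,355.35; interest $431.00 → $14,786.35; payment $5,685.95; balance $9,100.40
Installment 2: opening $9,100.40; interest $274.00 → $9,374.40; payment $5,685.95; balance $3,688.45
Installment 3: opening $3,688.45; interest $111.00 → $3,799.45; payment $3,799.45; balance $0.00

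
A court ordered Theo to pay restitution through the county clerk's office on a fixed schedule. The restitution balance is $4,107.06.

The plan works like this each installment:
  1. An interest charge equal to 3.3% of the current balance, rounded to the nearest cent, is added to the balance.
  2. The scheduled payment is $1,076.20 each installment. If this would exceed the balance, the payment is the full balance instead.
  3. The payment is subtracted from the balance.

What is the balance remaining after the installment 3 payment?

$1,190.90

# | Opening | Interest | Payment | End bal
1 | $4,107.06 | $135.53 | $1,076.20 | $3,166.39
2 | $3,166.39 | $104.49 | $1,076.20 | $2,194.68
3 | $2,194.68 | $72.42 | $1,076.20 | $1,190.90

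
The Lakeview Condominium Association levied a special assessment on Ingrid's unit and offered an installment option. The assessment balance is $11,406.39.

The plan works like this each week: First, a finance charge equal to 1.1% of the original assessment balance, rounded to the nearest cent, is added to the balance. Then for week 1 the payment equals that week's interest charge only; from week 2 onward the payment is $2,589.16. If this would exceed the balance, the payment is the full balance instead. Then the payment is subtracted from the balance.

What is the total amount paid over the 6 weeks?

Week 1: $11,406.39 +$125.47 interest = $11,531.86; pay $125.47 → $11,406.39
Week 2: $11,406.39 +$125.47 interest = $11,531.86; pay $2,589.16 → $8,942.70
Week 3: $8,942.70 +$125.47 interest = $9,068.17; pay $2,589.16 → $6,479.01
Week 4: $6,479.01 +$125.47 interest = $6,604.48; pay $2,589.16 → $4,015.32
Week 5: $4,015.32 +$125.47 interest = $4,140.79; pay $2,589.16 → $1,551.63
Week 6: $1,551.63 +$125.47 interest = $1,677.10; pay $1,677.10 → $0.00
Total paid: $12,159.21

$12,159.21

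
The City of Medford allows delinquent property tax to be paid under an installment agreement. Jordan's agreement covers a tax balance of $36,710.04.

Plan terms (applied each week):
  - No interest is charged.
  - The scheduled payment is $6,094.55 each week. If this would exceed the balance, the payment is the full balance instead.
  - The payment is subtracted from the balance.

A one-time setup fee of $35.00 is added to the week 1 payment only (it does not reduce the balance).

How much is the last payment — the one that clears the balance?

Week 1: $36,710.04 − $6,094.55 (+ $35.00 fee) → $30,615.49
Week 2: $30,615.49 − $6,094.55 → $24,520.94
Week 3: $24,520.94 − $6,094.55 → $18,426.39
Week 4: $18,426.39 − $6,094.55 → $12,331.84
Week 5: $12,331.84 − $6,094.55 → $6,237.29
Week 6: $6,237.29 − $6,094.55 → $142.74
Week 7: $142.74 − $142.74 → $0.00

$142.74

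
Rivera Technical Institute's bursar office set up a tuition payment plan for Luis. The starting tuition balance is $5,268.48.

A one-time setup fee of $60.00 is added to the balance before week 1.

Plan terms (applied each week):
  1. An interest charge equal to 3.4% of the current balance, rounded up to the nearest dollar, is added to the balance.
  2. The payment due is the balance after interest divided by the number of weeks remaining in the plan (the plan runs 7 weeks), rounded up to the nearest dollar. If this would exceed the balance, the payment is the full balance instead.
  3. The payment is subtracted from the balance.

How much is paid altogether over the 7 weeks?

Week 1: opening $5,328.48; interest $182.00 → $5,510.48; payment $788.00; balance $4,722.48
Week 2: opening $4,722.48; interest $161.00 → $4,883.48; payment $814.00; balance $4,069.48
Week 3: opening $4,069.48; interest $139.00 → $4,208.48; payment $842.00; balance $3,366.48
Week 4: opening $3,366.48; interest $115.00 → $3,481.48; payment $871.00; balance $2,610.48
Week 5: opening $2,610.48; interest $89.00 → $2,699.48; payment $900.00; balance $1,799.48
Week 6: opening $1,799.48; interest $62.00 → $1,861.48; payment $931.00; balance $930.48
Week 7: opening $930.48; interest $32.00 → $962.48; payment $962.48; balance $0.00
Total paid: $6,108.48

$6,108.48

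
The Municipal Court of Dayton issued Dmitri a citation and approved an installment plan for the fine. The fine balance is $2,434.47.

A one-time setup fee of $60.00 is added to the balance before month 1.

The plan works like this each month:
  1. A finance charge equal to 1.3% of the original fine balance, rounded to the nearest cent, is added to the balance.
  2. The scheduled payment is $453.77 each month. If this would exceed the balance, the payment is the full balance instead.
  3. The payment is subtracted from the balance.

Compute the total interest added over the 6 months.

Month 1: $2,494.47 +$31.65 interest = $2,526.12; pay $453.77 → $2,072.35
Month 2: $2,072.35 +$31.65 interest = $2,104.00; pay $453.77 → $1,650.23
Month 3: $1,650.23 +$31.65 interest = $1,681.88; pay $453.77 → $1,228.11
Month 4: $1,228.11 +$31.65 interest = $1,259.76; pay $453.77 → $805.99
Month 5: $805.99 +$31.65 interest = $837.64; pay $453.77 → $383.87
Month 6: $383.87 +$31.65 interest = $415.52; pay $415.52 → $0.00
Total interest: $31.65 + $31.65 + $31.65 + $31.65 + $31.65 + $31.65 = $189.90

$189.90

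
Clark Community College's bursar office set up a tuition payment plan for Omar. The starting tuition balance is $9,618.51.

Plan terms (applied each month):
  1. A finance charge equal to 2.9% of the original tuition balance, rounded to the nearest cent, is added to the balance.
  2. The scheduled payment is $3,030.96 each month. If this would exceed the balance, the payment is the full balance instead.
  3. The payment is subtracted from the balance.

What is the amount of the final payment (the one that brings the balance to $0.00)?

# | Opening | Interest | Payment | End bal
1 | $9,618.51 | $278.94 | $3,030.96 | $6,866.49
2 | $6,866.49 | $278.94 | $3,030.96 | $4,114.47
3 | $4,114.47 | $278.94 | $3,030.96 | $1,362.45
4 | $1,362.45 | $278.94 | $1,641.39 | $0.00

$1,641.39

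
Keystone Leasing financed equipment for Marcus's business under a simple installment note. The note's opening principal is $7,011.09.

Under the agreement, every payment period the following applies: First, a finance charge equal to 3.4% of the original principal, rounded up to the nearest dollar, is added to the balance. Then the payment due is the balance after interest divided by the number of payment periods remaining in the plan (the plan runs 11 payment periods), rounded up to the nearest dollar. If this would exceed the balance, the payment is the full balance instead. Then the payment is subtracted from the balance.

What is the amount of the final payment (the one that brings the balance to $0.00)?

Payment period 1: $7,011.09 +$239.00 interest = $7,250.09; pay $660.00 → $6,590.09
Payment period 2: $6,590.09 +$239.00 interest = $6,829.09; pay $683.00 → $6,146.09
Payment period 3: $6,146.09 +$239.00 interest = $6,385.09; pay $710.00 → $5,675.09
Payment period 4: $5,675.09 +$239.00 interest = $5,914.09; pay $740.00 → $5,174.09
Payment period 5: $5,174.09 +$239.00 interest = $5,413.09; pay $774.00 → $4,639.09
Payment period 6: $4,639.09 +$239.00 interest = $4,878.09; pay $814.00 → $4,064.09
Payment period 7: $4,064.09 +$239.00 interest = $4,303.09; pay $861.00 → $3,442.09
Payment period 8: $3,442.09 +$239.00 interest = $3,681.09; pay $921.00 → $2,760.09
Payment period 9: $2,760.09 +$239.00 interest = $2,999.09; pay $1,000.00 → $1,999.09
Payment period 10: $1,999.09 +$239.00 interest = $2,238.09; pay $1,120.00 → $1,118.09
Payment period 11: $1,118.09 +$239.00 interest = $1,357.09; pay $1,357.09 → $0.00

$1,357.09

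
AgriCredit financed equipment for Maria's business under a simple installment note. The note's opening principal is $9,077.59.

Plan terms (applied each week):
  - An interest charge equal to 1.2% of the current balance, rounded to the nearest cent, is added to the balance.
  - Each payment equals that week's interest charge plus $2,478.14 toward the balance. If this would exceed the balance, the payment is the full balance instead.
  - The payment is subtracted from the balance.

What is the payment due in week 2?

Week 1: $9,077.59 +$108.93 interest = $9,186.52; pay $2,587.07 → $6,599.45
Week 2: $6,599.45 +$79.19 interest = $6,678.64; pay $2,557.33 → $4,121.31

$2,557.33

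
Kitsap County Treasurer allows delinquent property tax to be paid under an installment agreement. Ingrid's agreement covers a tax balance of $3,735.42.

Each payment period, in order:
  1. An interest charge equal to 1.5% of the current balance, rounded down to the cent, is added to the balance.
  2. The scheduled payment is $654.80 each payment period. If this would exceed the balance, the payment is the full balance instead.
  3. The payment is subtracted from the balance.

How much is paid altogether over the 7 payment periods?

$3,934.20

Payment period 1: opening $3,735.42; interest $56.03 → $3,791.45; payment $654.80; balance $3,136.65
Payment period 2: opening $3,136.65; interest $47.04 → $3,183.69; payment $654.80; balance $2,528.89
Payment period 3: opening $2,528.89; interest $37.93 → $2,566.82; payment $654.80; balance $1,912.02
Payment period 4: opening $1,912.02; interest $28.68 → $1,940.70; payment $654.80; balance $1,285.90
Payment period 5: opening $1,285.90; interest $19.28 → $1,305.18; payment $654.80; balance $650.38
Payment period 6: opening $650.38; interest $9.75 → $660.13; payment $654.80; balance $5.33
Payment period 7: opening $5.33; interest $0.07 → $5.40; payment $5.40; balance $0.00
Total paid: $3,934.20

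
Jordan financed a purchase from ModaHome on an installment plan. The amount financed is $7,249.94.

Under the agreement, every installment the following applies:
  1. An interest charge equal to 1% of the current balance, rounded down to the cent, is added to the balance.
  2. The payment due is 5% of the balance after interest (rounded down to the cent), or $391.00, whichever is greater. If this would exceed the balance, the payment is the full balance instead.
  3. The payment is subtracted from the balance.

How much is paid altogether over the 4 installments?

$1,564.00

Installment 1: opening $7,249.94; interest $72.49 → $7,322.43; payment $391.00; balance $6,931.43
Installment 2: opening $6,931.43; interest $69.31 → $7,000.74; payment $391.00; balance $6,609.74
Installment 3: opening $6,609.74; interest $66.09 → $6,675.83; payment $391.00; balance $6,284.83
Installment 4: opening $6,284.83; interest $62.84 → $6,347.67; payment $391.00; balance $5,956.67
Total paid: $1,564.00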